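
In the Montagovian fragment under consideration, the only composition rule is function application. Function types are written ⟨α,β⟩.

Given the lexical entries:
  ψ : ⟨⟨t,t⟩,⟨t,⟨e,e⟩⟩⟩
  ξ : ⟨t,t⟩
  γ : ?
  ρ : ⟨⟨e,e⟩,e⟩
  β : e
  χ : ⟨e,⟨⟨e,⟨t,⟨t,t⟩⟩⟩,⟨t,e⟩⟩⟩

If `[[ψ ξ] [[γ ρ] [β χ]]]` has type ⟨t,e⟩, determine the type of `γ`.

⟨⟨⟨e,e⟩,e⟩,⟨⟨⟨e,⟨t,⟨t,t⟩⟩⟩,⟨t,e⟩⟩,⟨⟨t,⟨e,e⟩⟩,⟨t,e⟩⟩⟩⟩

For [[ψ ξ] [[γ ρ] [β χ]]] to have type ⟨t,e⟩ with [ψ ξ] of type ⟨t,⟨e,e⟩⟩, [[γ ρ] [β χ]] must be the function: [[γ ρ] [β χ]] : ⟨⟨t,⟨e,e⟩⟩,⟨t,e⟩⟩.
For [[γ ρ] [β χ]] to have type ⟨⟨t,⟨e,e⟩⟩,⟨t,e⟩⟩ with [β χ] of type ⟨⟨e,⟨t,⟨t,t⟩⟩⟩,⟨t,e⟩⟩, [γ ρ] must be the function: [γ ρ] : ⟨⟨⟨e,⟨t,⟨t,t⟩⟩⟩,⟨t,e⟩⟩,⟨⟨t,⟨e,e⟩⟩,⟨t,e⟩⟩⟩.
For [γ ρ] to have type ⟨⟨⟨e,⟨t,⟨t,t⟩⟩⟩,⟨t,e⟩⟩,⟨⟨t,⟨e,e⟩⟩,⟨t,e⟩⟩⟩ with ρ of type ⟨⟨e,e⟩,e⟩, γ must be the function: γ : ⟨⟨⟨e,e⟩,e⟩,⟨⟨⟨e,⟨t,⟨t,t⟩⟩⟩,⟨t,e⟩⟩,⟨⟨t,⟨e,e⟩⟩,⟨t,e⟩⟩⟩⟩.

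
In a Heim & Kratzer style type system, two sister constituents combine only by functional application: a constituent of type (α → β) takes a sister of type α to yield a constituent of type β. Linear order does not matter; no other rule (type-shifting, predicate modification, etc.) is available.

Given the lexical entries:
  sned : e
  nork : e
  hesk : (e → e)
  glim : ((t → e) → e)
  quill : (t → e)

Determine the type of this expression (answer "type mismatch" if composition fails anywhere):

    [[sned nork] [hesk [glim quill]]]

type mismatch

At [sned nork]: neither e nor e can take the other as argument; the node is ill-typed.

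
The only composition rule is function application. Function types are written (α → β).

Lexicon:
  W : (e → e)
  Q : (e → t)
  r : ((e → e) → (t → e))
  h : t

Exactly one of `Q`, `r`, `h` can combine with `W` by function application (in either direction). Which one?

r

Q : (e → t) — does not combine with W.
r — combines: r : ((e → e) → (t → e)) takes W : (e → e) as argument, giving (t → e).
h : t — does not combine with W.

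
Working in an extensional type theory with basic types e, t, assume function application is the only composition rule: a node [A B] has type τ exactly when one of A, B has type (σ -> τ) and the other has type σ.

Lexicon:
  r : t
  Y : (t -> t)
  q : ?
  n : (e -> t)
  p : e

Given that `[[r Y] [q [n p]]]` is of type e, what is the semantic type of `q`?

[[r Y] [q [n p]]] must have type e. The sister [r Y] has type t; that is not a function onto e, so [q [n p]] must be the functor, of type (t -> e).
[q [n p]] must have type (t -> e). The sister [n p] has type t; that is not a function onto (t -> e), so q must be the functor, of type (t -> (t -> e)).

(t -> (t -> e))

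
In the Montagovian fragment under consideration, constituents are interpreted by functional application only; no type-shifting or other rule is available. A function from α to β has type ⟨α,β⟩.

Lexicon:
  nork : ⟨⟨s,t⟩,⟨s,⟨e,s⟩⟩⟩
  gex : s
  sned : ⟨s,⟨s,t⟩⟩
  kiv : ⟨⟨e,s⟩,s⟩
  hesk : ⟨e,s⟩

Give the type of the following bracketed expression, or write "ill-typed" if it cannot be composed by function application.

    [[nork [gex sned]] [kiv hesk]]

⟨e,s⟩

At [gex sned], sned : ⟨s,⟨s,t⟩⟩ takes gex : s, giving ⟨s,t⟩.
At [nork [gex sned]], nork : ⟨⟨s,t⟩,⟨s,⟨e,s⟩⟩⟩ takes [gex sned] : ⟨s,t⟩, giving ⟨s,⟨e,s⟩⟩.
At [kiv hesk], kiv : ⟨⟨e,s⟩,s⟩ takes hesk : ⟨e,s⟩, giving s.
At [[nork [gex sned]] [kiv hesk]], [nork [gex sned]] : ⟨s,⟨e,s⟩⟩ takes [kiv hesk] : s, giving ⟨e,s⟩.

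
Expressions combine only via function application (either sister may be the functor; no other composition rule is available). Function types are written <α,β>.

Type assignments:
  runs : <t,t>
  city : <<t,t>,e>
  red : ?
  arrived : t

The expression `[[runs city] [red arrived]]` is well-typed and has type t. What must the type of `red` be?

[[runs city] [red arrived]] is required to be t. [runs city] : e cannot yield t as functor, so [red arrived] : <e,t>.
[red arrived] is required to be <e,t>. arrived : t cannot yield <e,t> as functor, so red : <t,<e,t>>.

<t,<e,t>>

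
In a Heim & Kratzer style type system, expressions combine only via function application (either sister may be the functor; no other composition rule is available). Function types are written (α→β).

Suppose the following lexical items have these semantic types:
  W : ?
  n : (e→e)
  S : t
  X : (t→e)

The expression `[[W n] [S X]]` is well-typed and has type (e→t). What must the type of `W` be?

((e→e)→(e→(e→t)))

[[W n] [S X]] is required to be (e→t). [S X] : e cannot yield (e→t) as functor, so [W n] : (e→(e→t)).
[W n] is required to be (e→(e→t)). n : (e→e) cannot yield (e→(e→t)) as functor, so W : ((e→e)→(e→(e→t))).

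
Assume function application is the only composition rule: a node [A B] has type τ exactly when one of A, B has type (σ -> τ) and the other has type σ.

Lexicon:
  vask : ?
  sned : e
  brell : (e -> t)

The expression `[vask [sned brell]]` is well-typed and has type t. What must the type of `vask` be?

[vask [sned brell]] must have type t. The sister [sned brell] has type t; that is not a function onto t, so vask must be the functor, of type (t -> t).

(t -> t)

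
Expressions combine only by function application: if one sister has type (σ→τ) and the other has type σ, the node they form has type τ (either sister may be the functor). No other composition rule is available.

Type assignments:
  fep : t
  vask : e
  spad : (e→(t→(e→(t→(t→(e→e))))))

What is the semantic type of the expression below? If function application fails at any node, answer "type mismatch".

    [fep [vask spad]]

(e→(t→(t→(e→e))))

[vask spad]: spad is (e→(t→(e→(t→(t→(e→e)))))), vask is e; result (t→(e→(t→(t→(e→e))))).
[fep [vask spad]]: [vask spad] is (t→(e→(t→(t→(e→e))))), fep is t; result (e→(t→(t→(e→e)))).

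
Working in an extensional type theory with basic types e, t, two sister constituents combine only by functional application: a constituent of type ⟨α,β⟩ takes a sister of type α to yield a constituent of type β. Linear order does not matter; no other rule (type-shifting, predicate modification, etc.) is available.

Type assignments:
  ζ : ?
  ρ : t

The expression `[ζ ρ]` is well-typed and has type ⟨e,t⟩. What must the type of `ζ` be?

At [ζ ρ] (required: ⟨e,t⟩): ρ is t, which is not a function with range ⟨e,t⟩; hence ζ is the functor — type ⟨t,⟨e,t⟩⟩.

⟨t,⟨e,t⟩⟩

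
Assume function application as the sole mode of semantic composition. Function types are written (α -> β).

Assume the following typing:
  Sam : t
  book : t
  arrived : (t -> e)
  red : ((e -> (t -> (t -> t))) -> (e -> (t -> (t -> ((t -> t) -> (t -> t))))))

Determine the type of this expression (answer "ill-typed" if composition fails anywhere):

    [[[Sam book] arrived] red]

[Sam book]: t with t — neither is a function whose domain matches the other; composition fails here.

ill-typed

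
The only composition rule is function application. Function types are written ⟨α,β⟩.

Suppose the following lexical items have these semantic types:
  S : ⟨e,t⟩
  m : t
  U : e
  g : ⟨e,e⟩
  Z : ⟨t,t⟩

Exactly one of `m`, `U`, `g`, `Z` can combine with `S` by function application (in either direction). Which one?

U

m : t — S needs e; m needs nothing (atomic); neither fits.
U — combines: S : ⟨e,t⟩ takes U : e as argument, giving t.
g : ⟨e,e⟩ — S needs e; g needs e; neither fits.
Z : ⟨t,t⟩ — S needs e; Z needs t; neither fits.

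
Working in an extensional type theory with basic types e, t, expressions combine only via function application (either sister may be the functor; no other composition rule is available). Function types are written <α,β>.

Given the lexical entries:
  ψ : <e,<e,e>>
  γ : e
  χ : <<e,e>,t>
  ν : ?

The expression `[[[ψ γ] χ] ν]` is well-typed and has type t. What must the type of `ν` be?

For [[[ψ γ] χ] ν] to have type t with [[ψ γ] χ] of type t, ν must be the function: ν : <t,t>.

<t,t>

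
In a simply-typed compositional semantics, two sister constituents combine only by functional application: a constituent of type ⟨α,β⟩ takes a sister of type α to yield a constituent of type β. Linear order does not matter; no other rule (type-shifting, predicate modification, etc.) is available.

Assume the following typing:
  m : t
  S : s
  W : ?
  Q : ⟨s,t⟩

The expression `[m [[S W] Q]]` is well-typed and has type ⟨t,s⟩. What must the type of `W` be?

⟨s,⟨⟨s,t⟩,⟨t,⟨t,s⟩⟩⟩⟩

For [m [[S W] Q]] to have type ⟨t,s⟩ with m of type t, [[S W] Q] must be the function: [[S W] Q] : ⟨t,⟨t,s⟩⟩.
For [[S W] Q] to have type ⟨t,⟨t,s⟩⟩ with Q of type ⟨s,t⟩, [S W] must be the function: [S W] : ⟨⟨s,t⟩,⟨t,⟨t,s⟩⟩⟩.
For [S W] to have type ⟨⟨s,t⟩,⟨t,⟨t,s⟩⟩⟩ with S of type s, W must be the function: W : ⟨s,⟨⟨s,t⟩,⟨t,⟨t,s⟩⟩⟩⟩.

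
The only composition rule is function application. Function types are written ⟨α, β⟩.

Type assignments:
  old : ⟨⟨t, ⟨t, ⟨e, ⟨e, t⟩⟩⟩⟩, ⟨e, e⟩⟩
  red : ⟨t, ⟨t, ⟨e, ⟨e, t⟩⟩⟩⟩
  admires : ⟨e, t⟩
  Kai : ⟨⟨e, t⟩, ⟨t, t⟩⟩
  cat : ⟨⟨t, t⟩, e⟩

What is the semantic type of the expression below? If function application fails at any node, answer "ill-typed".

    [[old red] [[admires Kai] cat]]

e

[old red]: ⟨⟨t, ⟨t, ⟨e, ⟨e, t⟩⟩⟩⟩, ⟨e, e⟩⟩ applied to ⟨t, ⟨t, ⟨e, ⟨e, t⟩⟩⟩⟩ yields ⟨e, e⟩.
[admires Kai]: ⟨⟨e, t⟩, ⟨t, t⟩⟩ applied to ⟨e, t⟩ yields ⟨t, t⟩.
[[admires Kai] cat]: ⟨⟨t, t⟩, e⟩ applied to ⟨t, t⟩ yields e.
[[old red] [[admires Kai] cat]]: ⟨e, e⟩ applied to e yields e.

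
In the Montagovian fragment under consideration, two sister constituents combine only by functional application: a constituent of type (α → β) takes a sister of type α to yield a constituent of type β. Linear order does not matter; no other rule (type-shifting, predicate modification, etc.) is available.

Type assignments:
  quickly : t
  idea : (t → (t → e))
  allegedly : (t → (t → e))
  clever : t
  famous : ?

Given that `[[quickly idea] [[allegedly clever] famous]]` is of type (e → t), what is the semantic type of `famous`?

((t → e) → ((t → e) → (e → t)))

[[quickly idea] [[allegedly clever] famous]] is required to be (e → t). [quickly idea] : (t → e) cannot yield (e → t) as functor, so [[allegedly clever] famous] : ((t → e) → (e → t)).
[[allegedly clever] famous] is required to be ((t → e) → (e → t)). [allegedly clever] : (t → e) cannot yield ((t → e) → (e → t)) as functor, so famous : ((t → e) → ((t → e) → (e → t))).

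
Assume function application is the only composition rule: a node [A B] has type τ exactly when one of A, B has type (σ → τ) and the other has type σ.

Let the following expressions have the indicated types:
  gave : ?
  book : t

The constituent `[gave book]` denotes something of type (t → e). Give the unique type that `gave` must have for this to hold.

(t → (t → e))

[gave book] is required to be (t → e). book : t cannot yield (t → e) as functor, so gave : (t → (t → e)).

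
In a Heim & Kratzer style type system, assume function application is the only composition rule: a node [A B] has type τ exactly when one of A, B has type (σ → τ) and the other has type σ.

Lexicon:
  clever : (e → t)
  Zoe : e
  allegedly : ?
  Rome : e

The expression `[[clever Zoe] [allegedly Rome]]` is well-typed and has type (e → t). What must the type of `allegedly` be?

[[clever Zoe] [allegedly Rome]] must have type (e → t). The sister [clever Zoe] has type t; that is not a function onto (e → t), so [allegedly Rome] must be the functor, of type (t → (e → t)).
[allegedly Rome] must have type (t → (e → t)). The sister Rome has type e; that is not a function onto (t → (e → t)), so allegedly must be the functor, of type (e → (t → (e → t))).

(e → (t → (e → t)))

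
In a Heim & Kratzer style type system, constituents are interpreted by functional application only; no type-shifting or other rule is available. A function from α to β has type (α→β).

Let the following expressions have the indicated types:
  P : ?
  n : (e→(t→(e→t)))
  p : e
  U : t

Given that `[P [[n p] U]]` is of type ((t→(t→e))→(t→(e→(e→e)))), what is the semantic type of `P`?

For [P [[n p] U]] to have type ((t→(t→e))→(t→(e→(e→e)))) with [[n p] U] of type (e→t), P must be the function: P : ((e→t)→((t→(t→e))→(t→(e→(e→e))))).

((e→t)→((t→(t→e))→(t→(e→(e→e)))))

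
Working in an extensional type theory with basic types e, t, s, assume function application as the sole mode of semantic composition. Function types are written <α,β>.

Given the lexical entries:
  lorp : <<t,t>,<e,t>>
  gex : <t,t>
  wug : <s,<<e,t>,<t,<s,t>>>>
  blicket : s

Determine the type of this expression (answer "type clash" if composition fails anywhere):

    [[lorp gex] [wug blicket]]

<t,<s,t>>

At [lorp gex], lorp : <<t,t>,<e,t>> takes gex : <t,t>, giving <e,t>.
At [wug blicket], wug : <s,<<e,t>,<t,<s,t>>>> takes blicket : s, giving <<e,t>,<t,<s,t>>>.
At [[lorp gex] [wug blicket]], [wug blicket] : <<e,t>,<t,<s,t>>> takes [lorp gex] : <e,t>, giving <t,<s,t>>.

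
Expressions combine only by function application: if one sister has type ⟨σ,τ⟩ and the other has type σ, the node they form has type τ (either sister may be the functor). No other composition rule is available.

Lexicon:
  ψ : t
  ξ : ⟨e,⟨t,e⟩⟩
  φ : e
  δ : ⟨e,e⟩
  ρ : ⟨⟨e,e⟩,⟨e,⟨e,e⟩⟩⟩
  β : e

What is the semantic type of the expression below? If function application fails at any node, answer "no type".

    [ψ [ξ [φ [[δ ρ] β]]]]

e

[δ ρ]: ρ is ⟨⟨e,e⟩,⟨e,⟨e,e⟩⟩⟩, δ is ⟨e,e⟩; result ⟨e,⟨e,e⟩⟩.
[[δ ρ] β]: [δ ρ] is ⟨e,⟨e,e⟩⟩, β is e; result ⟨e,e⟩.
[φ [[δ ρ] β]]: [[δ ρ] β] is ⟨e,e⟩, φ is e; result e.
[ξ [φ [[δ ρ] β]]]: ξ is ⟨e,⟨t,e⟩⟩, [φ [[δ ρ] β]] is e; result ⟨t,e⟩.
[ψ [ξ [φ [[δ ρ] β]]]]: [ξ [φ [[δ ρ] β]]] is ⟨t,e⟩, ψ is t; result e.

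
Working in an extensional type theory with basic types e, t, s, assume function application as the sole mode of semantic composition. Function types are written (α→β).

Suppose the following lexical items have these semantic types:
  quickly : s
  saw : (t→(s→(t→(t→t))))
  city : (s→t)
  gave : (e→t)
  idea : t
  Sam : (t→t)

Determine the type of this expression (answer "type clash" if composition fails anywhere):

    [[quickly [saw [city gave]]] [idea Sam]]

type clash

At [city gave]: neither (s→t) nor (e→t) can take the other as argument; the node is ill-typed.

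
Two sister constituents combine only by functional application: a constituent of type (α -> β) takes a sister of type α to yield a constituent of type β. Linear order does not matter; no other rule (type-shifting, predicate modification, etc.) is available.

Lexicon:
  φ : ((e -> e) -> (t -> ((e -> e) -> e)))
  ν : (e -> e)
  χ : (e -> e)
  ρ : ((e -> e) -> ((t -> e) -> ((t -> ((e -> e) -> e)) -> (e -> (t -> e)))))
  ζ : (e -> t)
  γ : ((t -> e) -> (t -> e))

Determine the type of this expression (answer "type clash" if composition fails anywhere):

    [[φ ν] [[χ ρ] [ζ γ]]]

[φ ν] — φ of type ((e -> e) -> (t -> ((e -> e) -> e))) combines with ν of type (e -> e): type (t -> ((e -> e) -> e)).
[χ ρ] — ρ of type ((e -> e) -> ((t -> e) -> ((t -> ((e -> e) -> e)) -> (e -> (t -> e))))) combines with χ of type (e -> e): type ((t -> e) -> ((t -> ((e -> e) -> e)) -> (e -> (t -> e)))).
At [ζ γ]: neither (e -> t) nor ((t -> e) -> (t -> e)) can take the other as argument; the node is ill-typed.

type clash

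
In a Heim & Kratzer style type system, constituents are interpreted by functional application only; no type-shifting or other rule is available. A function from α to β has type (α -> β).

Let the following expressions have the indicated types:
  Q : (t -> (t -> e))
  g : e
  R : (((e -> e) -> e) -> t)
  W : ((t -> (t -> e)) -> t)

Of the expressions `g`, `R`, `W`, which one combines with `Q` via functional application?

W

g : e — does not combine with Q.
R : (((e -> e) -> e) -> t) — does not combine with Q.
W — combines: W : ((t -> (t -> e)) -> t) takes Q : (t -> (t -> e)) as argument, giving t.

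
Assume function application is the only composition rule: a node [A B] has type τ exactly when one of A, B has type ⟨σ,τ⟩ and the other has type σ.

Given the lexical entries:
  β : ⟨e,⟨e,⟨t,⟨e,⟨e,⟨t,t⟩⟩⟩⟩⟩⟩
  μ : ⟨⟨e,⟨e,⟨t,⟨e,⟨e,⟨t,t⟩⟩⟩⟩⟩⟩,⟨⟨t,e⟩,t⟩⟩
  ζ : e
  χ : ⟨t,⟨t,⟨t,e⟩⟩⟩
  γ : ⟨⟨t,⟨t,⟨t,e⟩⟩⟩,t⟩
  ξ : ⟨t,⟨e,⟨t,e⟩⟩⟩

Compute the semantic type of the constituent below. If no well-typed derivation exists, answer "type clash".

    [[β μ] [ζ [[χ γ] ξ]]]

At [β μ], μ : ⟨⟨e,⟨e,⟨t,⟨e,⟨e,⟨t,t⟩⟩⟩⟩⟩⟩,⟨⟨t,e⟩,t⟩⟩ takes β : ⟨e,⟨e,⟨t,⟨e,⟨e,⟨t,t⟩⟩⟩⟩⟩⟩, giving ⟨⟨t,e⟩,t⟩.
At [χ γ], γ : ⟨⟨t,⟨t,⟨t,e⟩⟩⟩,t⟩ takes χ : ⟨t,⟨t,⟨t,e⟩⟩⟩, giving t.
At [[χ γ] ξ], ξ : ⟨t,⟨e,⟨t,e⟩⟩⟩ takes [χ γ] : t, giving ⟨e,⟨t,e⟩⟩.
At [ζ [[χ γ] ξ]], [[χ γ] ξ] : ⟨e,⟨t,e⟩⟩ takes ζ : e, giving ⟨t,e⟩.
At [[β μ] [ζ [[χ γ] ξ]]], [β μ] : ⟨⟨t,e⟩,t⟩ takes [ζ [[χ γ] ξ]] : ⟨t,e⟩, giving t.

t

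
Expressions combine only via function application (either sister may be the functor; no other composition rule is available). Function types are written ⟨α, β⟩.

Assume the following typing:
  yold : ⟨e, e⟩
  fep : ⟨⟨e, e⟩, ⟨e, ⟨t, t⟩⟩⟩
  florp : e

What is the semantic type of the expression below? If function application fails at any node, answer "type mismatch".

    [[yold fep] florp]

[yold fep]: ⟨⟨e, e⟩, ⟨e, ⟨t, t⟩⟩⟩ applied to ⟨e, e⟩ yields ⟨e, ⟨t, t⟩⟩.
[[yold fep] florp]: ⟨e, ⟨t, t⟩⟩ applied to e yields ⟨t, t⟩.

⟨t, t⟩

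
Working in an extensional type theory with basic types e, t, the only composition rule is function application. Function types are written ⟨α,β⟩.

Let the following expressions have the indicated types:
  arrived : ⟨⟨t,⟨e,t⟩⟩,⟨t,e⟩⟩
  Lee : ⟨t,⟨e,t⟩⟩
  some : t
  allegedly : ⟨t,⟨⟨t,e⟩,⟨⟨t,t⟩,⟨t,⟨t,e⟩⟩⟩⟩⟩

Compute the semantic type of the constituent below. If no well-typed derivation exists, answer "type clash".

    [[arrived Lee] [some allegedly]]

⟨⟨t,t⟩,⟨t,⟨t,e⟩⟩⟩

[arrived Lee] — arrived of type ⟨⟨t,⟨e,t⟩⟩,⟨t,e⟩⟩ combines with Lee of type ⟨t,⟨e,t⟩⟩: type ⟨t,e⟩.
[some allegedly] — allegedly of type ⟨t,⟨⟨t,e⟩,⟨⟨t,t⟩,⟨t,⟨t,e⟩⟩⟩⟩⟩ combines with some of type t: type ⟨⟨t,e⟩,⟨⟨t,t⟩,⟨t,⟨t,e⟩⟩⟩⟩.
[[arrived Lee] [some allegedly]] — [some allegedly] of type ⟨⟨t,e⟩,⟨⟨t,t⟩,⟨t,⟨t,e⟩⟩⟩⟩ combines with [arrived Lee] of type ⟨t,e⟩: type ⟨⟨t,t⟩,⟨t,⟨t,e⟩⟩⟩.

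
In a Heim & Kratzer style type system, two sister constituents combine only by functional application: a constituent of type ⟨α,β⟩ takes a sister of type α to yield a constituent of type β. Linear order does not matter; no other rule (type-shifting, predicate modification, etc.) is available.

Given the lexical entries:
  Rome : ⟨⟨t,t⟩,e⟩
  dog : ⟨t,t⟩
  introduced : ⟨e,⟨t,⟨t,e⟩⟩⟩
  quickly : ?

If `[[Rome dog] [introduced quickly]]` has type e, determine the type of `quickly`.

⟨⟨e,⟨t,⟨t,e⟩⟩⟩,⟨e,e⟩⟩

For [[Rome dog] [introduced quickly]] to have type e with [Rome dog] of type e, [introduced quickly] must be the function: [introduced quickly] : ⟨e,e⟩.
For [introduced quickly] to have type ⟨e,e⟩ with introduced of type ⟨e,⟨t,⟨t,e⟩⟩⟩, quickly must be the function: quickly : ⟨⟨e,⟨t,⟨t,e⟩⟩⟩,⟨e,e⟩⟩.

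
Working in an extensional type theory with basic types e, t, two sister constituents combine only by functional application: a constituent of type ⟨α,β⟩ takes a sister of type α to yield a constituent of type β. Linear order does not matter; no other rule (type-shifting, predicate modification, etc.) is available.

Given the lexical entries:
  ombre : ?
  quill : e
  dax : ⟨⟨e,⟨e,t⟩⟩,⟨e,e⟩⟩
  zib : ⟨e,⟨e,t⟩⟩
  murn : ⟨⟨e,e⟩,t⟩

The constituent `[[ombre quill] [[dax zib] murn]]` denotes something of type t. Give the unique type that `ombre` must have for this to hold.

[[ombre quill] [[dax zib] murn]] must have type t. The sister [[dax zib] murn] has type t; that is not a function onto t, so [ombre quill] must be the functor, of type ⟨t,t⟩.
[ombre quill] must have type ⟨t,t⟩. The sister quill has type e; that is not a function onto ⟨t,t⟩, so ombre must be the functor, of type ⟨e,⟨t,t⟩⟩.

⟨e,⟨t,t⟩⟩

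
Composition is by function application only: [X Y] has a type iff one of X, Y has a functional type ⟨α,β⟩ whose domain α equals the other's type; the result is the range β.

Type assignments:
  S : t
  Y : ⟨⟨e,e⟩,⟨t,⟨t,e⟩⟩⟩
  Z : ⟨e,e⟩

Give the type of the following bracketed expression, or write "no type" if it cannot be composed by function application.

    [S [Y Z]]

[Y Z]: Y is ⟨⟨e,e⟩,⟨t,⟨t,e⟩⟩⟩, Z is ⟨e,e⟩; result ⟨t,⟨t,e⟩⟩.
[S [Y Z]]: [Y Z] is ⟨t,⟨t,e⟩⟩, S is t; result ⟨t,e⟩.

⟨t,e⟩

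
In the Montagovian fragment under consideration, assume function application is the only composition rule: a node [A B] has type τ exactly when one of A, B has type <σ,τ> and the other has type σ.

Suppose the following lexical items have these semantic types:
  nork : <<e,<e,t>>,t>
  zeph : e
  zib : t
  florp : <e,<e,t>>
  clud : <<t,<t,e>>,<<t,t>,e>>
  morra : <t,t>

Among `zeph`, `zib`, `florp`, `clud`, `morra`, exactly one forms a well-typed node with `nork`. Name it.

zeph : e — no; nork wants <e,<e,t>>, and zeph wants nothing (atomic).
zib : t — no; nork wants <e,<e,t>>, and zib wants nothing (atomic).
florp — combines: nork : <<e,<e,t>>,t> takes florp : <e,<e,t>> as argument, giving t.
clud : <<t,<t,e>>,<<t,t>,e>> — no; nork wants <e,<e,t>>, and clud wants <t,<t,e>>.
morra : <t,t> — no; nork wants <e,<e,t>>, and morra wants t.

florp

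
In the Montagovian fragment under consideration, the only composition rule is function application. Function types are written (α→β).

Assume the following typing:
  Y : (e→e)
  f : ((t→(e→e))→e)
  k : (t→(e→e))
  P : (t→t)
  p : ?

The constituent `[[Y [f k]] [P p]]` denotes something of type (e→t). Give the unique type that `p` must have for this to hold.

[[Y [f k]] [P p]] must have type (e→t). The sister [Y [f k]] has type e; that is not a function onto (e→t), so [P p] must be the functor, of type (e→(e→t)).
[P p] must have type (e→(e→t)). The sister P has type (t→t); that is not a function onto (e→(e→t)), so p must be the functor, of type ((t→t)→(e→(e→t))).

((t→t)→(e→(e→t)))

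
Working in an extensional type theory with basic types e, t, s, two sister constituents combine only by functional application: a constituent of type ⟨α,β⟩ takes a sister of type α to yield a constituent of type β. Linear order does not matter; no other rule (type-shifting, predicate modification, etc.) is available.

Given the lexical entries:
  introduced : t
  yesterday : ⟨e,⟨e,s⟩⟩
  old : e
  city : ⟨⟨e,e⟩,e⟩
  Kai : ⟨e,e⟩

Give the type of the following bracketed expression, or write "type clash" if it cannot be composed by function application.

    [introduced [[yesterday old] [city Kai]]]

type clash

[yesterday old]: ⟨e,⟨e,s⟩⟩ applied to e yields ⟨e,s⟩.
[city Kai]: ⟨⟨e,e⟩,e⟩ applied to ⟨e,e⟩ yields e.
[[yesterday old] [city Kai]]: ⟨e,s⟩ applied to e yields s.
[introduced [[yesterday old] [city Kai]]]: t with s — neither is a function whose domain matches the other; composition fails here.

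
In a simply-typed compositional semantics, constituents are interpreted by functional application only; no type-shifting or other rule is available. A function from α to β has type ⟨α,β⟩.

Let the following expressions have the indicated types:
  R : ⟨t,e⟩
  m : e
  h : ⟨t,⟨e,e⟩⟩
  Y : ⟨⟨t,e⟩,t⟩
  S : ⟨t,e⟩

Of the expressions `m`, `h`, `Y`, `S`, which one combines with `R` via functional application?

Y

m : e — R needs t; m needs nothing (atomic); neither fits.
h : ⟨t,⟨e,e⟩⟩ — R needs t; h needs t; neither fits.
Y — combines: Y : ⟨⟨t,e⟩,t⟩ takes R : ⟨t,e⟩ as argument, giving t.
S : ⟨t,e⟩ — R needs t; S needs t; neither fits.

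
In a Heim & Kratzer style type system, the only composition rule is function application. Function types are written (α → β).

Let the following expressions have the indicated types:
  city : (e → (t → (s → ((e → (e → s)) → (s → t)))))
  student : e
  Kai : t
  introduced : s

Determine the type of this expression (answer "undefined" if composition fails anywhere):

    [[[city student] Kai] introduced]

[city student]: functor city : (e → (t → (s → ((e → (e → s)) → (s → t))))), argument student : e; result (t → (s → ((e → (e → s)) → (s → t)))).
[[city student] Kai]: functor [city student] : (t → (s → ((e → (e → s)) → (s → t)))), argument Kai : t; result (s → ((e → (e → s)) → (s → t))).
[[[city student] Kai] introduced]: functor [[city student] Kai] : (s → ((e → (e → s)) → (s → t))), argument introduced : s; result ((e → (e → s)) → (s → t)).

((e → (e → s)) → (s → t))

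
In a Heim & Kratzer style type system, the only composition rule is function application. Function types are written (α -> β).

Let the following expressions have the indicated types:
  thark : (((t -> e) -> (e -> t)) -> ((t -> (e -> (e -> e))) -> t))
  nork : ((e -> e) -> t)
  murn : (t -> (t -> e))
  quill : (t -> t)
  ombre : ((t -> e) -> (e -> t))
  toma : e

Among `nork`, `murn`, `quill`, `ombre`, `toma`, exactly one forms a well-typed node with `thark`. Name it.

ombre

nork : ((e -> e) -> t) — neither side's domain matches the other.
murn : (t -> (t -> e)) — neither side's domain matches the other.
quill : (t -> t) — neither side's domain matches the other.
ombre — combines: thark : (((t -> e) -> (e -> t)) -> ((t -> (e -> (e -> e))) -> t)) takes ombre : ((t -> e) -> (e -> t)) as argument, giving ((t -> (e -> (e -> e))) -> t).
toma : e — neither side's domain matches the other.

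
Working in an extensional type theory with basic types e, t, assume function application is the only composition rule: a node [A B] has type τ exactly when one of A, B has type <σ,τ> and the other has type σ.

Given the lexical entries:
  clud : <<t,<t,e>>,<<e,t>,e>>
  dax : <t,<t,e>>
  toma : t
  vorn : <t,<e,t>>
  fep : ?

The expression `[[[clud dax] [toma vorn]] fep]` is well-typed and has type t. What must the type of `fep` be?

<e,t>

For [[[clud dax] [toma vorn]] fep] to have type t with [[clud dax] [toma vorn]] of type e, fep must be the function: fep : <e,t>.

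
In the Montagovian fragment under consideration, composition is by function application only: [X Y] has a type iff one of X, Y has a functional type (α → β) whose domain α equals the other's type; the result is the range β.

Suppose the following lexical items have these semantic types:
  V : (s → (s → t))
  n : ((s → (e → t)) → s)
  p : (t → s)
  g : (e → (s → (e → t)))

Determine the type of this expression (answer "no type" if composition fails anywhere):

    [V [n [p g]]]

[p g]: (t → s) and (e → (s → (e → t))) cannot combine by function application — type clash.

no type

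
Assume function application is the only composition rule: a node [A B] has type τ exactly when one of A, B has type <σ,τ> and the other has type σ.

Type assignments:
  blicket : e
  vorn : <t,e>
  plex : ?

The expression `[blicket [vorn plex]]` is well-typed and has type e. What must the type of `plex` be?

At [blicket [vorn plex]] (required: e): blicket is e, which is not a function with range e; hence [vorn plex] is the functor — type <e,e>.
At [vorn plex] (required: <e,e>): vorn is <t,e>, which is not a function with range <e,e>; hence plex is the functor — type <<t,e>,<e,e>>.

<<t,e>,<e,e>>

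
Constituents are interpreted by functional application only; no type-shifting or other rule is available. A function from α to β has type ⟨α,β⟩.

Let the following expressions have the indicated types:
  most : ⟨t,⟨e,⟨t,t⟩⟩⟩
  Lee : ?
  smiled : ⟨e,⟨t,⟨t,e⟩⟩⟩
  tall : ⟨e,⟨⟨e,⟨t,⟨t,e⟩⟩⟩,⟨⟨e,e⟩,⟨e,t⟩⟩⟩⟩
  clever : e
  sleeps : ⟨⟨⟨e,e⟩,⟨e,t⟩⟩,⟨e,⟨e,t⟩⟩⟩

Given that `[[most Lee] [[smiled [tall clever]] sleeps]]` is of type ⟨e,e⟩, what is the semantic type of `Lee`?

[[most Lee] [[smiled [tall clever]] sleeps]] must have type ⟨e,e⟩. The sister [[smiled [tall clever]] sleeps] has type ⟨e,⟨e,t⟩⟩; that is not a function onto ⟨e,e⟩, so [most Lee] must be the functor, of type ⟨⟨e,⟨e,t⟩⟩,⟨e,e⟩⟩.
[most Lee] must have type ⟨⟨e,⟨e,t⟩⟩,⟨e,e⟩⟩. The sister most has type ⟨t,⟨e,⟨t,t⟩⟩⟩; that is not a function onto ⟨⟨e,⟨e,t⟩⟩,⟨e,e⟩⟩, so Lee must be the functor, of type ⟨⟨t,⟨e,⟨t,t⟩⟩⟩,⟨⟨e,⟨e,t⟩⟩,⟨e,e⟩⟩⟩.

⟨⟨t,⟨e,⟨t,t⟩⟩⟩,⟨⟨e,⟨e,t⟩⟩,⟨e,e⟩⟩⟩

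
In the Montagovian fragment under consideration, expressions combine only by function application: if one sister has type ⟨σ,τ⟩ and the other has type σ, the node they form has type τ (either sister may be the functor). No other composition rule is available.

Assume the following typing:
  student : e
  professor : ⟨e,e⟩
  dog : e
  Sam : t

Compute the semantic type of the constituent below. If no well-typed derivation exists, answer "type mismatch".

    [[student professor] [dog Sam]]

type mismatch

[student professor]: functor professor : ⟨e,e⟩, argument student : e; result e.
At [dog Sam]: neither e nor t can take the other as argument; the node is ill-typed.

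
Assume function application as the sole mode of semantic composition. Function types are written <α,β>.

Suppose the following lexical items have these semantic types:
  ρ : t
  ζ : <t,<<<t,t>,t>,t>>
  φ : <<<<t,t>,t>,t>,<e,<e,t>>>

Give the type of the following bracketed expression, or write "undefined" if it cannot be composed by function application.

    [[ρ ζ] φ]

<e,<e,t>>

[ρ ζ] — ζ of type <t,<<<t,t>,t>,t>> combines with ρ of type t: type <<<t,t>,t>,t>.
[[ρ ζ] φ] — φ of type <<<<t,t>,t>,t>,<e,<e,t>>> combines with [ρ ζ] of type <<<t,t>,t>,t>: type <e,<e,t>>.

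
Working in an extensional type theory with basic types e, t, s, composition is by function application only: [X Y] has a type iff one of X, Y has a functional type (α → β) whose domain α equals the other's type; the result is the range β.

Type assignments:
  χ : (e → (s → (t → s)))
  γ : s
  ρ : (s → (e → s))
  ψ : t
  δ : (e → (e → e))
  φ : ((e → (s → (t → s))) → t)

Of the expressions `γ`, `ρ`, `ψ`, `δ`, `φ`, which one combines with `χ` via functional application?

φ

γ : s — neither side's domain matches the other.
ρ : (s → (e → s)) — neither side's domain matches the other.
ψ : t — neither side's domain matches the other.
δ : (e → (e → e)) — neither side's domain matches the other.
φ — combines: φ : ((e → (s → (t → s))) → t) takes χ : (e → (s → (t → s))) as argument, giving t.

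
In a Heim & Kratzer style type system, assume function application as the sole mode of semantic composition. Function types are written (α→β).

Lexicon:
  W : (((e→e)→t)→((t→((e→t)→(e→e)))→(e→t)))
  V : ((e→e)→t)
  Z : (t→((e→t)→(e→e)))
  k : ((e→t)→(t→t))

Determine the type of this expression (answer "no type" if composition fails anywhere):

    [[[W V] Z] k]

(t→t)

[W V] — W of type (((e→e)→t)→((t→((e→t)→(e→e)))→(e→t))) combines with V of type ((e→e)→t): type ((t→((e→t)→(e→e)))→(e→t)).
[[W V] Z] — [W V] of type ((t→((e→t)→(e→e)))→(e→t)) combines with Z of type (t→((e→t)→(e→e))): type (e→t).
[[[W V] Z] k] — k of type ((e→t)→(t→t)) combines with [[W V] Z] of type (e→t): type (t→t).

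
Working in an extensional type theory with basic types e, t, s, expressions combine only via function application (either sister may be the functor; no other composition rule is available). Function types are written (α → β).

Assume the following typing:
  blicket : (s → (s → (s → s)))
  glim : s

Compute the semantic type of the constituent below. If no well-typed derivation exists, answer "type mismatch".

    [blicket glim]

(s → (s → s))

[blicket glim]: functor blicket : (s → (s → (s → s))), argument glim : s; result (s → (s → s)).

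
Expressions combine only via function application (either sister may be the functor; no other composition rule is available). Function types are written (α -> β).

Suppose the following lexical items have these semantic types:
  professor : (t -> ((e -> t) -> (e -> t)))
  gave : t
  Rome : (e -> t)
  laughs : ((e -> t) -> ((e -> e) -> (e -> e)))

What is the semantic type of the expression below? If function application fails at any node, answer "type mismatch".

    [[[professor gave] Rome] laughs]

((e -> e) -> (e -> e))

[professor gave]: functor professor : (t -> ((e -> t) -> (e -> t))), argument gave : t; result ((e -> t) -> (e -> t)).
[[professor gave] Rome]: functor [professor gave] : ((e -> t) -> (e -> t)), argument Rome : (e -> t); result (e -> t).
[[[professor gave] Rome] laughs]: functor laughs : ((e -> t) -> ((e -> e) -> (e -> e))), argument [[professor gave] Rome] : (e -> t); result ((e -> e) -> (e -> e)).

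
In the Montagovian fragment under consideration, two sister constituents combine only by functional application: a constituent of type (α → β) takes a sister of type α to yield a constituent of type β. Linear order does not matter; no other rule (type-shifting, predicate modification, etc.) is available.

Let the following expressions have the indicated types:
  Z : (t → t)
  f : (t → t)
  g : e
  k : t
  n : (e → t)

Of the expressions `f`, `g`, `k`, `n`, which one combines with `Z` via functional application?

k

f : (t → t) — neither side's domain matches the other.
g : e — neither side's domain matches the other.
k — combines: Z : (t → t) takes k : t as argument, giving t.
n : (e → t) — neither side's domain matches the other.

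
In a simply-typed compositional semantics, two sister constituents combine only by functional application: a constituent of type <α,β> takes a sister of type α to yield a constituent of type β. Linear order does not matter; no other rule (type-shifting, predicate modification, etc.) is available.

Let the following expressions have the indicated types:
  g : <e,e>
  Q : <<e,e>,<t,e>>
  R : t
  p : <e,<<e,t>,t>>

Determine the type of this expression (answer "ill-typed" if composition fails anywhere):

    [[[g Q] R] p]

<<e,t>,t>

[g Q]: <<e,e>,<t,e>> applied to <e,e> yields <t,e>.
[[g Q] R]: <t,e> applied to t yields e.
[[[g Q] R] p]: <e,<<e,t>,t>> applied to e yields <<e,t>,t>.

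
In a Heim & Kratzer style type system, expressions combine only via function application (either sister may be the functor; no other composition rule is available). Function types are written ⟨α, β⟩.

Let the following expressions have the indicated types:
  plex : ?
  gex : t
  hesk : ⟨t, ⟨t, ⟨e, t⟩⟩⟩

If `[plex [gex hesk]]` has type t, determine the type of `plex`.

⟨⟨t, ⟨e, t⟩⟩, t⟩

For [plex [gex hesk]] to have type t with [gex hesk] of type ⟨t, ⟨e, t⟩⟩, plex must be the function: plex : ⟨⟨t, ⟨e, t⟩⟩, t⟩.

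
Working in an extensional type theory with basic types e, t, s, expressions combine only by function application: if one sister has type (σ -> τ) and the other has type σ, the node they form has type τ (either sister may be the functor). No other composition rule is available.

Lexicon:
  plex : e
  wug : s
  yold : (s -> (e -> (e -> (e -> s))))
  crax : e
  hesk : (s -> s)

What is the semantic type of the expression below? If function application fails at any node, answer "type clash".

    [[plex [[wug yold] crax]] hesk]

[wug yold]: functor yold : (s -> (e -> (e -> (e -> s)))), argument wug : s; result (e -> (e -> (e -> s))).
[[wug yold] crax]: functor [wug yold] : (e -> (e -> (e -> s))), argument crax : e; result (e -> (e -> s)).
[plex [[wug yold] crax]]: functor [[wug yold] crax] : (e -> (e -> s)), argument plex : e; result (e -> s).
[[plex [[wug yold] crax]] hesk]: (e -> s) with (s -> s) — neither is a function whose domain matches the other; composition fails here.

type clash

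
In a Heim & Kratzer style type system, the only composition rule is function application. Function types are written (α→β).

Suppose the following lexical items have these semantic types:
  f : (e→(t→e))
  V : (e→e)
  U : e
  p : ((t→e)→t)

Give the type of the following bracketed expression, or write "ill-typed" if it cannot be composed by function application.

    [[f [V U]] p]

t

[V U] — V of type (e→e) combines with U of type e: type e.
[f [V U]] — f of type (e→(t→e)) combines with [V U] of type e: type (t→e).
[[f [V U]] p] — p of type ((t→e)→t) combines with [f [V U]] of type (t→e): type t.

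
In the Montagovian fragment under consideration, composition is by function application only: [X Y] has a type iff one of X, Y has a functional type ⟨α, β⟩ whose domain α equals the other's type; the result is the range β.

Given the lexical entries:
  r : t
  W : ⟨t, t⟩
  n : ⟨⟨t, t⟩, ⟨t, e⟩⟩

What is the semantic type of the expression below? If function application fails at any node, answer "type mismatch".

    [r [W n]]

e

[W n]: functor n : ⟨⟨t, t⟩, ⟨t, e⟩⟩, argument W : ⟨t, t⟩; result ⟨t, e⟩.
[r [W n]]: functor [W n] : ⟨t, e⟩, argument r : t; result e.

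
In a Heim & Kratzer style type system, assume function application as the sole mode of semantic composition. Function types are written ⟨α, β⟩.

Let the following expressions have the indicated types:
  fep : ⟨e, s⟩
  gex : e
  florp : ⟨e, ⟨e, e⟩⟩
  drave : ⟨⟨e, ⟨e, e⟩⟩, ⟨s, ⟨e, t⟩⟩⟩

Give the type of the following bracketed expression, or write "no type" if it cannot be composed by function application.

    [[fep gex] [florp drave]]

⟨e, t⟩

At [fep gex], fep : ⟨e, s⟩ takes gex : e, giving s.
At [florp drave], drave : ⟨⟨e, ⟨e, e⟩⟩, ⟨s, ⟨e, t⟩⟩⟩ takes florp : ⟨e, ⟨e, e⟩⟩, giving ⟨s, ⟨e, t⟩⟩.
At [[fep gex] [florp drave]], [florp drave] : ⟨s, ⟨e, t⟩⟩ takes [fep gex] : s, giving ⟨e, t⟩.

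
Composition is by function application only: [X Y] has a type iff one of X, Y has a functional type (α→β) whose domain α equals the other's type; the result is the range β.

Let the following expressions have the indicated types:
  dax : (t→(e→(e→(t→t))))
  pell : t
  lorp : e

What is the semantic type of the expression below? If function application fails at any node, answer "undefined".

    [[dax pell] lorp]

(e→(t→t))

At [dax pell], dax : (t→(e→(e→(t→t)))) takes pell : t, giving (e→(e→(t→t))).
At [[dax pell] lorp], [dax pell] : (e→(e→(t→t))) takes lorp : e, giving (e→(t→t)).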